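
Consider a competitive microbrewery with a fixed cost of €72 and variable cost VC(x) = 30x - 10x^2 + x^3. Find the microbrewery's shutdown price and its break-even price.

Shutdown price = €5; break-even price = €18

Shutdown price = min AVC. AVC = 30 - 10x + x^2, with vertex at x = 5 and minimum €5.
ATC = 72/x + 30 - 10x + x^2. Setting dATC/dx = −72/x^2 − 10 + 2x = 0 gives x = 6 (since 2·6^3 − 10·6^2 = 72).
min ATC = 72/6 + 30 − 10·6 + 6^2 = €18. That is the break-even price.
Between these two prices the firm operates at a loss; above €18 it earns a profit.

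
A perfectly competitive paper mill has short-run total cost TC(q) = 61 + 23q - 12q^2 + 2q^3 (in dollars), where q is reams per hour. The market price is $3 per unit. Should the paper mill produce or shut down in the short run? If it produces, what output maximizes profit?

Strip out fixed cost: VC = 23q - 12q^2 + 2q^3. Then AVC = 23 - 12q + 2q^2 and MC = 23 - 24q + 6q^2.
AVC is minimized where dAVC/dq = -12 + 4q = 0, at q = 3; min AVC = 23 - 12·3 + 2·3^2 = $5.
Since P = $3 < min AVC = $5, price fails to cover variable cost at any output.
Best response: produce nothing and absorb the $61 fixed cost.

Shut down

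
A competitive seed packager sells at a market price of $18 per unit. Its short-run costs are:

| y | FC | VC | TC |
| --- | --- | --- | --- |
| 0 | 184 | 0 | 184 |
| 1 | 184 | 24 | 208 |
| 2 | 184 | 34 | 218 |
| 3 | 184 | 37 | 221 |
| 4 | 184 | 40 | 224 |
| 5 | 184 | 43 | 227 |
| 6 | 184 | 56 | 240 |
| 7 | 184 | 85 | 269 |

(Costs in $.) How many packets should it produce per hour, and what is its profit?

y = 6; profit = -$132

Tabulate TR − TC: y=0: -184; y=1: -190; y=2: -182; y=3: -167; y=4: -152; y=5: -137; y=6: -132; y=7: -143.
Profit is maximized at y = 6. AVC there is 56/6 = $9.33 ≤ P, so producing beats shutting down (which would give -$184).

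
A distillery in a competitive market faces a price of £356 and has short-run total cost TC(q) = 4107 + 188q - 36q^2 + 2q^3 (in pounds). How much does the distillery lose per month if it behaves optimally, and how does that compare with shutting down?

AVC = 188 - 36q + 2q^2; min AVC = £26 at q = 9. Since P = £356 ≥ min AVC, the firm produces.
With MC = 188 - 72q + 6q^2, P = MC on the upward-sloping part at q* = 14.
TR = 356·14 = 4984. TC = 4107 + 1064 = 5171. Profit = 4984 − 5171 = -£187.
Shutting down would mean losing the fixed cost of £4107, so operating at a loss of £187 is better by £3920.

Profit = -£187 at q = 14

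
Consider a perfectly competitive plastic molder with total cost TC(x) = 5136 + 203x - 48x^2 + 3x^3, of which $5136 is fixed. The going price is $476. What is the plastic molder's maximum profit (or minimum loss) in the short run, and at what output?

AVC = 203 - 48x + 3x^2; min AVC = $11 at x = 8. Since P = $476 ≥ min AVC, the firm produces.
With MC = 203 - 96x + 9x^2, P = MC on the upward-sloping part at x* = 13.
TR = 476·13 = 6188. TC = 5136 + 1118 = 6254. Profit = 6188 − 6254 = -$66.
That loss of $66 beats the $5136 the firm would lose by shutting down; producing recovers $5070 of fixed cost.

Profit = -$66 at x = 13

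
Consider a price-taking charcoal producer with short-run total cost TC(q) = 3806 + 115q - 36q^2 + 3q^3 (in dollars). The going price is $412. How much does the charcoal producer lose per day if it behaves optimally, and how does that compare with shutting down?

Profit = -$176 at q = 11

AVC = 115 - 36q + 3q^2; min AVC = $7 at q = 6. Since P = $412 ≥ min AVC, the firm produces.
MC = 115 - 72q + 9q^2. Setting P = MC and taking the root on the rising branch gives q* = 11.
TR = 412·11 = 4532. TC = 3806 + 902 = 4708. Profit = 4532 − 4708 = -$176.
That loss of $176 beats the $3806 the firm would lose by shutting down; producing recovers $3630 of fixed cost.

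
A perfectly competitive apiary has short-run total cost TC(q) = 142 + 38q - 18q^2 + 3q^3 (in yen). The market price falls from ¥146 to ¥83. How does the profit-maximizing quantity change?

MC = 38 - 36q + 9q^2; the shutdown threshold is min AVC = ¥11 (at q = 3).
At P = ¥146 ≥ min AVC, set P = MC on the rising branch: q = 6.
At P = ¥83 ≥ min AVC, set P = MC: q = 5. The firm stays open but cuts output.

Output falls from 6 to 5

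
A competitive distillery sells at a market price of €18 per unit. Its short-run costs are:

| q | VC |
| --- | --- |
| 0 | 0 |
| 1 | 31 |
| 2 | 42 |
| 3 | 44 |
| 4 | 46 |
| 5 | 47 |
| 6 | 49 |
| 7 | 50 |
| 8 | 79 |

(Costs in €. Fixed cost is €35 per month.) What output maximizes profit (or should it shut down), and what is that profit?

Profit at each row (π = 18q − TC): q=0: -35; q=1: -48; q=2: -41; q=3: -25; q=4: -9; q=5: 8; q=6: 24; q=7: 41; q=8: 30.
Profit is maximized at q = 7. AVC there is 50/7 = €7.14 ≤ P, so producing beats shutting down (which would give -€35).

q = 7; profit = €41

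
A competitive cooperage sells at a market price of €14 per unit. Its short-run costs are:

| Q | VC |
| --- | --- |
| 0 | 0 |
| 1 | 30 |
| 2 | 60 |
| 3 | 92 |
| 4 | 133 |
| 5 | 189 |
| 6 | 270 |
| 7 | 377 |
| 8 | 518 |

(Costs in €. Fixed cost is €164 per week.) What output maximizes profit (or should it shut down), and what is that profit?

Compute π = P·Q − TC at each output: Q=0: -164; Q=1: -180; Q=2: -196; Q=3: -214; Q=4: -241; Q=5: -283; Q=6: -350; Q=7: -443; Q=8: -570.
Profit is highest at Q = 0. Equivalently, the lowest AVC in the table is 30/1 ≈ €30 at Q = 1, and P = €14 falls below it — price never covers variable cost, so the firm shuts down and loses only its fixed cost.

Q = 0 (shut down); profit = -€164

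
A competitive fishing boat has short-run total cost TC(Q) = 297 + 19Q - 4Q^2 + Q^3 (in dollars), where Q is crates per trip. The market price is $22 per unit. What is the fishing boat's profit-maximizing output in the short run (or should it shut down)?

Produce at Q = 3

From TC, MC = TC'(Q) = 19 - 8Q + 3Q^2 and AVC = VC/Q = 19 - 4Q + Q^2.
AVC hits its minimum where MC = AVC, at Q = 2, giving min AVC = 19 - 4·2 + 2^2 = $15.
Since P = $22 ≥ min AVC = $15, price covers variable cost and the firm should produce.
Solving P = MC: -3 - 8Q + 3Q^2 = 0 ⇒ Q = -1/3 or 3. On the upward-sloping branch, Q* = 3.
Check: AVC at Q = 3 is $16 ≤ P, so revenue covers variable cost.
Profit = P·Q − TC = 22·3 − 345 = -$279, a loss, but smaller than the $297 fixed cost the firm would lose by shutting down.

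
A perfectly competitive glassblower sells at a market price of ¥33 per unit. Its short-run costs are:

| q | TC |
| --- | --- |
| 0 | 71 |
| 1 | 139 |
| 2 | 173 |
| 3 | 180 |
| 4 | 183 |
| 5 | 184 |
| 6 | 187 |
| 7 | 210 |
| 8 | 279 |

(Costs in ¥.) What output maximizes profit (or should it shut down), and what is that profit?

Compute π = P·q − TC at each output: q=0: -71; q=1: -106; q=2: -107; q=3: -81; q=4: -51; q=5: -19; q=6: 11; q=7: 21; q=8: -15.
Profit is maximized at q = 7. AVC there is 139/7 = ¥19.86 ≤ P, so producing beats shutting down (which would give -¥71).

q = 7; profit = ¥21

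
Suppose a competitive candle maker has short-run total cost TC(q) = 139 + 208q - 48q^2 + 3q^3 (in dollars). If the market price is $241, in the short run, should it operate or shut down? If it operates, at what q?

From TC, MC = TC'(q) = 208 - 96q + 9q^2 and AVC = VC/q = 208 - 48q + 3q^2.
The AVC parabola has its vertex at q = 48/6 = 8, where AVC = 208 - 48·8 + 3·8^2 = $16.
Since P = $241 ≥ min AVC = $16, price covers variable cost and the firm should produce.
Solving P = MC: -33 - 96q + 9q^2 = 0 ⇒ q = -1/3 or 11. On the upward-sloping branch, q* = 11.
Check: AVC at q = 11 is $43 ≤ P, so revenue covers variable cost.
Profit = P·q − TC = 241·11 − 612 = $2039.

Produce at q = 11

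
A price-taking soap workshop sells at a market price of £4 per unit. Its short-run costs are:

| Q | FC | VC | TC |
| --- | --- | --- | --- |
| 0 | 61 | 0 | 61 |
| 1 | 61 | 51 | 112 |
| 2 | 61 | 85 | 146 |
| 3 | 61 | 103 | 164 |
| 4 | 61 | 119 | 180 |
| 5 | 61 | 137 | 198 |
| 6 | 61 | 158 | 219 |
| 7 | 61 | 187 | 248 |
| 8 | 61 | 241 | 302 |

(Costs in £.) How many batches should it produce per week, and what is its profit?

Q = 0 (shut down); profit = -£61

Tabulate TR − TC: Q=0: -61; Q=1: -108; Q=2: -138; Q=3: -152; Q=4: -164; Q=5: -178; Q=6: -195; Q=7: -220; Q=8: -270.
Profit is highest at Q = 0. Equivalently, the lowest AVC in the table is 158/6 ≈ £26.33 at Q = 6, and P = £4 falls below it — price never covers variable cost, so the firm shuts down and loses only its fixed cost.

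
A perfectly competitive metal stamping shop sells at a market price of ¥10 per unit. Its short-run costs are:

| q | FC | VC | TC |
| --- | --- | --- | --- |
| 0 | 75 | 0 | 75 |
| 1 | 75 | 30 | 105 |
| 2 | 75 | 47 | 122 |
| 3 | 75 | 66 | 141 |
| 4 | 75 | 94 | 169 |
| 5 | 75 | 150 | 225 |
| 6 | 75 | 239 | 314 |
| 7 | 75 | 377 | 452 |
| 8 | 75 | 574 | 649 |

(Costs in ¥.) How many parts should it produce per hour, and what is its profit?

q = 0 (shut down); profit = -¥75

Tabulate TR − TC: q=0: -75; q=1: -95; q=2: -102; q=3: -111; q=4: -129; q=5: -175; q=6: -254; q=7: -382; q=8: -569.
Profit is highest at q = 0. Equivalently, the lowest AVC in the table is 66/3 ≈ ¥22 at q = 3, and P = ¥10 falls below it — price never covers variable cost, so the firm shuts down and loses only its fixed cost.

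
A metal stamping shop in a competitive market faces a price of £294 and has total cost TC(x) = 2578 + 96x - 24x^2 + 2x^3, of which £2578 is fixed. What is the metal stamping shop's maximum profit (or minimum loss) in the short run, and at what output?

AVC = 96 - 24x + 2x^2; min AVC = £24 at x = 6. Since P = £294 ≥ min AVC, the firm produces.
MC = 96 - 48x + 6x^2. Setting P = MC and taking the root on the rising branch gives x* = 11.
TR = 294·11 = 3234. TC = 2578 + 814 = 3392. Profit = 3234 − 3392 = -£158.
By producing, the firm covers all variable cost plus £2420 of fixed cost; shutting down would lose the full £2578.

Profit = -£158 at x = 11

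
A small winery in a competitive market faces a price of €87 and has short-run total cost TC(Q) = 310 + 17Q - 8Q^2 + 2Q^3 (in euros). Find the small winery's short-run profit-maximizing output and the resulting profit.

AVC = 17 - 8Q + 2Q^2 has its minimum €9 at Q = 2; price €87 clears that bar, so the firm operates.
With MC = 17 - 16Q + 6Q^2, P = MC on the upward-sloping part at Q* = 5.
TR = 87·5 = 435. TC = 310 + 135 = 445. Profit = 435 − 445 = -€10.
Shutting down would mean losing the fixed cost of €310, so operating at a loss of €10 is better by €300.

Profit = -€10 at Q = 5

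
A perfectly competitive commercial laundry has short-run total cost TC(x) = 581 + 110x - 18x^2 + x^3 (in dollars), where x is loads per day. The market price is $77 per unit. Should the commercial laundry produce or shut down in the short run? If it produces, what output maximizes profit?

Produce at x = 11

From TC, MC = TC'(x) = 110 - 36x + 3x^2 and AVC = VC/x = 110 - 18x + x^2.
AVC hits its minimum where MC = AVC, at x = 9, giving min AVC = 110 - 18·9 + 9^2 = $29.
P = $77 exceeds min AVC = $29, so the firm stays open.
P = MC gives 33 - 36x + 3x^2 = 0, with roots 1 and 11. Take the larger (rising MC): x* = 11.
Check: AVC at x = 11 is $33 ≤ P, so revenue covers variable cost.
Profit = P·x − TC = 77·11 − 944 = -$97, a loss, but smaller than the $581 fixed cost the firm would lose by shutting down.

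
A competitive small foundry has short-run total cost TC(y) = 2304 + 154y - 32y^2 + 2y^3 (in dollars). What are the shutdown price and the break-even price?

Shutdown price = $26; break-even price = $250

Shutdown price = min AVC. AVC = 154 - 32y + 2y^2, with vertex at y = 8 and minimum $26.
ATC = 2304/y + 154 - 32y + 2y^2. Setting dATC/dy = −2304/y^2 − 32 + 4y = 0 gives y = 12 (since 4·12^3 − 32·12^2 = 2304).
min ATC = 2304/12 + 154 − 32·12 + 2·12^2 = $250. That is the break-even price.
Between these two prices the firm operates at a loss; above $250 it earns a profit.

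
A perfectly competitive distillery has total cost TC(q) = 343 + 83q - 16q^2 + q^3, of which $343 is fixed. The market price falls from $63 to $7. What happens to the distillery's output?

Output falls from 10 to 0 (the firm shuts down)

AVC = 83 - 16q + q^2, minimized at q = 8 where min AVC = $19. MC = 83 - 32q + 3q^2.
At P = $63 ≥ min AVC, set P = MC on the rising branch: q = 10.
At P = $7 < min AVC = $19, price no longer covers variable cost at any output, so the firm shuts down: q = 0.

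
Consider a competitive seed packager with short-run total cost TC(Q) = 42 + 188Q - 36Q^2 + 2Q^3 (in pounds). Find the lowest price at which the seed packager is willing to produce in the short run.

Short-run supply begins at min AVC. From VC = 188Q - 36Q^2 + 2Q^3, AVC = 188 - 36Q + 2Q^2.
At the minimum of AVC, MC = AVC. MC = 188 - 72Q + 6Q^2; setting MC = AVC gives 4Q^2 - 36Q = 0, so Q = 9. min AVC = 26.
The firm shuts down for any P below £26.

£26 per unit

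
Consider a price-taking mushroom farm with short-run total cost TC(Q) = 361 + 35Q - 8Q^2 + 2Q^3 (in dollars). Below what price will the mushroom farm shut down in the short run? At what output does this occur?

$27 per unit, at Q = 2

The firm shuts down when price falls below the minimum of average variable cost. AVC = VC/Q = 35 - 8Q + 2Q^2.
dAVC/dQ = -8 + 4Q = 0 gives Q = 2. min AVC = 35 - 8·2 + 2·2^2 = 27.
The firm shuts down for any P below $27.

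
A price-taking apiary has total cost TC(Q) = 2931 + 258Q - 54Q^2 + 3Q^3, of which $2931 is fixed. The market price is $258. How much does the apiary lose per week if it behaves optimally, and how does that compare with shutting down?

Profit = -$339 at Q = 12

AVC = 258 - 54Q + 3Q^2 has its minimum $15 at Q = 9; price $258 clears that bar, so the firm operates.
MC = 258 - 108Q + 9Q^2. Setting P = MC and taking the root on the rising branch gives Q* = 12.
TR = 258·12 = 3096. TC = 2931 + 504 = 3435. Profit = 3096 − 3435 = -$339.
By producing, the firm covers all variable cost plus $2592 of fixed cost; shutting down would lose the full $2931.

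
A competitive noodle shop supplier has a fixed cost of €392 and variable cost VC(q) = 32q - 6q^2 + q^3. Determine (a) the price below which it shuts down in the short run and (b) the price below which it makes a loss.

Shutdown price = €23; break-even price = €95

Shutdown price = min AVC. AVC = 32 - 6q + q^2, with vertex at q = 3 and minimum €23.
ATC = 392/q + 32 - 6q + q^2. Setting dATC/dq = −392/q^2 − 6 + 2q = 0 gives q = 7 (since 2·7^3 − 6·7^2 = 392).
min ATC = 392/7 + 32 − 6·7 + 7^2 = €95. That is the break-even price.
Between these two prices the firm operates at a loss; above €95 it earns a profit.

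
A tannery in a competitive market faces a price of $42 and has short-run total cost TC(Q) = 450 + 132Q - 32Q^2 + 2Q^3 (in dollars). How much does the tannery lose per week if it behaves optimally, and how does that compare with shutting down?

Profit = -$126 at Q = 9

AVC = 132 - 32Q + 2Q^2 has its minimum $4 at Q = 8; price $42 clears that bar, so the firm operates.
With MC = 132 - 64Q + 6Q^2, P = MC on the upward-sloping part at Q* = 9.
TR = 42·9 = 378. TC = 450 + 54 = 504. Profit = 378 − 504 = -$126.
By producing, the firm covers all variable cost plus $324 of fixed cost; shutting down would lose the full $450.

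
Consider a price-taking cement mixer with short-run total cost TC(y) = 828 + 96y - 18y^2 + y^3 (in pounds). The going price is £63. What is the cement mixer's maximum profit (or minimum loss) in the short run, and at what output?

Profit = -£344 at y = 11

AVC = 96 - 18y + y^2; min AVC = £15 at y = 9. Since P = £63 ≥ min AVC, the firm produces.
With MC = 96 - 36y + 3y^2, P = MC on the upward-sloping part at y* = 11.
TR = 63·11 = 693. TC = 828 + 209 = 1037. Profit = 693 − 1037 = -£344.
By producing, the firm covers all variable cost plus £484 of fixed cost; shutting down would lose the full £828.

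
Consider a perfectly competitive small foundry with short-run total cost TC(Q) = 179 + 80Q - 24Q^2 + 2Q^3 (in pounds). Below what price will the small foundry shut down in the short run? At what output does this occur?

£8 per unit, at Q = 6

The shutdown price is the minimum of AVC. VC = 80Q - 24Q^2 + 2Q^3, so AVC = 80 - 24Q + 2Q^2.
At the minimum of AVC, MC = AVC. MC = 80 - 48Q + 6Q^2; setting MC = AVC gives 4Q^2 - 24Q = 0, so Q = 6. min AVC = 8.
For P < £8 the firm produces nothing.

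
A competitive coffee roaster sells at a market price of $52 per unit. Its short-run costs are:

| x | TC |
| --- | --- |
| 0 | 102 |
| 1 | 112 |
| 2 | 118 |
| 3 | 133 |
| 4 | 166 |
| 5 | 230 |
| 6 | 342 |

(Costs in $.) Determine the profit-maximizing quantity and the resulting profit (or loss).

x = 4; profit = $42

Tabulate TR − TC: x=0: -102; x=1: -60; x=2: -14; x=3: 23; x=4: 42; x=5: 30; x=6: -30.
Profit is maximized at x = 4. AVC there is 64/4 = $16 ≤ P, so producing beats shutting down (which would give -$102).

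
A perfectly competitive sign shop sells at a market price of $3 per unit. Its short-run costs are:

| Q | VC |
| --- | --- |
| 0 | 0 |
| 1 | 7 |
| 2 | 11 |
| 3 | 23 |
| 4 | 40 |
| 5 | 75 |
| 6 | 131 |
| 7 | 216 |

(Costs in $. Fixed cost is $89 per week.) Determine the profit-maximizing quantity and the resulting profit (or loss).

Tabulate TR − TC: Q=0: -89; Q=1: -93; Q=2: -94; Q=3: -103; Q=4: -117; Q=5: -149; Q=6: -202; Q=7: -284.
Profit is highest at Q = 0. Equivalently, the lowest AVC in the table is 11/2 ≈ $5.50 at Q = 2, and P = $3 falls below it — price never covers variable cost, so the firm shuts down and loses only its fixed cost.

Q = 0 (shut down); profit = -$89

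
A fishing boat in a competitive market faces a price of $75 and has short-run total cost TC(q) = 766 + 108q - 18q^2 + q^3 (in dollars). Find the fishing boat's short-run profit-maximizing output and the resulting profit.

Profit = -$282 at q = 11

AVC = 108 - 18q + q^2; min AVC = $27 at q = 9. Since P = $75 ≥ min AVC, the firm produces.
MC = 108 - 36q + 3q^2. Setting P = MC and taking the root on the rising branch gives q* = 11.
TR = 75·11 = 825. TC = 766 + 341 = 1107. Profit = 825 − 1107 = -$282.
Shutting down would mean losing the fixed cost of $766, so operating at a loss of $282 is better by $484.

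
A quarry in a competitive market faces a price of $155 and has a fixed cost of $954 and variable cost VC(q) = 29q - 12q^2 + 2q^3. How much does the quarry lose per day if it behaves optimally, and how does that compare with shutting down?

AVC = 29 - 12q + 2q^2; min AVC = $11 at q = 3. Since P = $155 ≥ min AVC, the firm produces.
MC = 29 - 24q + 6q^2. Setting P = MC and taking the root on the rising branch gives q* = 7.
TR = 155·7 = 1085. TC = 954 + 301 = 1255. Profit = 1085 − 1255 = -$170.
By producing, the firm covers all variable cost plus $784 of fixed cost; shutting down would lose the full $954.

Profit = -$170 at q = 7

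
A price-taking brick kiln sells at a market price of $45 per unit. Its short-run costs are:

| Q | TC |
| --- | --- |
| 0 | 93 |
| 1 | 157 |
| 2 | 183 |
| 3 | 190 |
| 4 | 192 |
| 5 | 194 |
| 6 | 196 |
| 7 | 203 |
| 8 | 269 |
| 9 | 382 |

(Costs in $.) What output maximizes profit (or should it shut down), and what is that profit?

Q = 7; profit = $112

Tabulate TR − TC: Q=0: -93; Q=1: -112; Q=2: -93; Q=3: -55; Q=4: -12; Q=5: 31; Q=6: 74; Q=7: 112; Q=8: 91; Q=9: 23.
Profit is maximized at Q = 7. AVC there is 110/7 = $15.71 ≤ P, so producing beats shutting down (which would give -$93).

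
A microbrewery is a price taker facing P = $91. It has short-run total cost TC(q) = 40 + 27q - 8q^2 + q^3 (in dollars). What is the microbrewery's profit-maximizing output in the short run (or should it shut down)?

From TC, MC = TC'(q) = 27 - 16q + 3q^2 and AVC = VC/q = 27 - 8q + q^2.
The AVC parabola has its vertex at q = 8/2 = 4, where AVC = 27 - 8·4 + 4^2 = $11.
P = $91 exceeds min AVC = $11, so the firm stays open.
Set P = MC: 91 = 27 - 16q + 3q^2 → -64 - 16q + 3q^2 = 0. The roots are q = -8/3 and q = 8; the profit-maximizing output is on the rising part of MC, so q* = 8.
Check: AVC at q = 8 is $27 ≤ P, so revenue covers variable cost.
Profit = P·q − TC = 91·8 − 256 = $472.

Produce at q = 8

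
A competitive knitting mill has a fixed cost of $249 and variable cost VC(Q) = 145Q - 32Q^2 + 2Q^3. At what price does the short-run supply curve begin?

Short-run supply begins at min AVC. From VC = 145Q - 32Q^2 + 2Q^3, AVC = 145 - 32Q + 2Q^2.
At the minimum of AVC, MC = AVC. MC = 145 - 64Q + 6Q^2; setting MC = AVC gives 4Q^2 - 32Q = 0, so Q = 8. min AVC = 17.
So the shutdown price is $17.

$17 per unit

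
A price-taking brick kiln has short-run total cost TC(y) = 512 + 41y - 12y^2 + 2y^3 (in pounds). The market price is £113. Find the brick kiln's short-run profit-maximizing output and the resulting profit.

AVC = 41 - 12y + 2y^2 has its minimum £23 at y = 3; price £113 clears that bar, so the firm operates.
MC = 41 - 24y + 6y^2. Setting P = MC and taking the root on the rising branch gives y* = 6.
TR = 113·6 = 678. TC = 512 + 246 = 758. Profit = 678 − 758 = -£80.
By producing, the firm covers all variable cost plus £432 of fixed cost; shutting down would lose the full £512.

Profit = -£80 at y = 6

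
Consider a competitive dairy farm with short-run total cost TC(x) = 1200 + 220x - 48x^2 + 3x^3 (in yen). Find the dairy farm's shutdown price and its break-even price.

Shutdown price = min AVC. AVC = 220 - 48x + 3x^2, with vertex at x = 8 and minimum ¥28.
ATC = 1200/x + 220 - 48x + 3x^2. Setting dATC/dx = −1200/x^2 − 48 + 6x = 0 gives x = 10 (since 6·10^3 − 48·10^2 = 1200).
min ATC = 1200/10 + 220 − 48·10 + 3·10^2 = ¥160. That is the break-even price.
Between these two prices the firm operates at a loss; above ¥160 it earns a profit.

Shutdown price = ¥28; break-even price = ¥160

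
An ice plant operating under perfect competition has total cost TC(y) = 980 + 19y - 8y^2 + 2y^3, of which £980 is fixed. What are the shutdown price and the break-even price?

AVC = 19 - 8y + 2y^2; minimized at y = 2, giving min AVC = £11. That is the shutdown price.
ATC = 980/y + 19 - 8y + 2y^2. Setting dATC/dy = −980/y^2 − 8 + 4y = 0 gives y = 7 (since 4·7^3 − 8·7^2 = 980).
min ATC = 980/7 + 19 − 8·7 + 2·7^2 = £201. That is the break-even price.
Between these two prices the firm operates at a loss; above £201 it earns a profit.

Shutdown price = £11; break-even price = £201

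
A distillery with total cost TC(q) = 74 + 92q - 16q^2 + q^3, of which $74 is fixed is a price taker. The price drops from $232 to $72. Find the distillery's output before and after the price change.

Output falls from 14 to 10

AVC = 92 - 16q + q^2, minimized at q = 8 where min AVC = $28. MC = 92 - 32q + 3q^2.
At P = $232 ≥ min AVC, set P = MC on the rising branch: q = 14.
At P = $72 ≥ min AVC, set P = MC: q = 10. The firm stays open but cuts output.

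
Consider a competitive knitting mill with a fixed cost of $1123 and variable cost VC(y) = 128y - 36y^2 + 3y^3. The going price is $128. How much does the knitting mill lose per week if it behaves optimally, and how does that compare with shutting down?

Profit = -$355 at y = 8

AVC = 128 - 36y + 3y^2; min AVC = $20 at y = 6. Since P = $128 ≥ min AVC, the firm produces.
MC = 128 - 72y + 9y^2. Setting P = MC and taking the root on the rising branch gives y* = 8.
TR = 128·8 = 1024. TC = 1123 + 256 = 1379. Profit = 1024 − 1379 = -$355.
That loss of $355 beats the $1123 the firm would lose by shutting down; producing recovers $768 of fixed cost.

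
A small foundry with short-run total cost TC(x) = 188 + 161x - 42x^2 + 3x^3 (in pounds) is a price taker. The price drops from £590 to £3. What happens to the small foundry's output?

AVC = 161 - 42x + 3x^2, minimized at x = 7 where min AVC = £14. MC = 161 - 84x + 9x^2.
With P = £590 above the shutdown price, P = MC gives x = 13.
At P = £3 < min AVC = £14, price no longer covers variable cost at any output, so the firm shuts down: x = 0.

Output falls from 13 to 0 (the firm shuts down)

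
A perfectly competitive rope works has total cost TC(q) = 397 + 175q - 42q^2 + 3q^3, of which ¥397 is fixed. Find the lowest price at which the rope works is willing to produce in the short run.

The shutdown price is the minimum of AVC. VC = 175q - 42q^2 + 3q^3, so AVC = 175 - 42q + 3q^2.
dAVC/dq = -42 + 6q = 0 gives q = 7. min AVC = 175 - 42·7 + 3·7^2 = 28.
The firm shuts down for any P below ¥28.

¥28 per unit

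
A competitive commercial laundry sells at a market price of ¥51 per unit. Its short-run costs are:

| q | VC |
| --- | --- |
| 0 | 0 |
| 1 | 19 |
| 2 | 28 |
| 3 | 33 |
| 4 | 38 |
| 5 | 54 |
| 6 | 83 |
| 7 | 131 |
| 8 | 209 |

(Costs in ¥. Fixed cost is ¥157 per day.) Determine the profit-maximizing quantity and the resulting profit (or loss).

Tabulate TR − TC: q=0: -157; q=1: -125; q=2: -83; q=3: -37; q=4: 9; q=5: 44; q=6: 66; q=7: 69; q=8: 42.
Profit is maximized at q = 7. AVC there is 131/7 = ¥18.71 ≤ P, so producing beats shutting down (which would give -¥157).

q = 7; profit = ¥69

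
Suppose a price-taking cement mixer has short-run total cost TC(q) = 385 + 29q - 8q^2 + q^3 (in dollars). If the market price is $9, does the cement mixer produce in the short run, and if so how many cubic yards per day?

Shut down

Variable cost is VC = 29q - 8q^2 + q^3, so AVC = VC/q = 29 - 8q + q^2 and MC = dTC/dq = 29 - 16q + 3q^2.
AVC hits its minimum where MC = AVC, at q = 4, giving min AVC = 29 - 8·4 + 4^2 = $13.
P = $9 lies below min AVC = $13; no output level covers variable cost.
Shutting down limits the loss to fixed cost, $385.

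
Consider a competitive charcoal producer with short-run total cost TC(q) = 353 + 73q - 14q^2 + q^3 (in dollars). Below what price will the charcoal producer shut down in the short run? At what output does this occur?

The shutdown price is the minimum of AVC. VC = 73q - 14q^2 + q^3, so AVC = 73 - 14q + q^2.
At the minimum of AVC, MC = AVC. MC = 73 - 28q + 3q^2; setting MC = AVC gives 2q^2 - 14q = 0, so q = 7. min AVC = 24.
For P < $24 the firm produces nothing.

$24 per unit, at q = 7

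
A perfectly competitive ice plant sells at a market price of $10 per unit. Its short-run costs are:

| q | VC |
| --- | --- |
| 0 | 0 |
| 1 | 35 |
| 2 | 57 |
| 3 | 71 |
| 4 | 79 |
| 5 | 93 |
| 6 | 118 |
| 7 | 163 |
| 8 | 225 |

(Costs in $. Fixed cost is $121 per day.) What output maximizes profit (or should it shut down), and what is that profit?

q = 0 (shut down); profit = -$121

Profit at each row (π = 10q − TC): q=0: -121; q=1: -146; q=2: -158; q=3: -162; q=4: -160; q=5: -164; q=6: -179; q=7: -214; q=8: -266.
Profit is highest at q = 0. Equivalently, the lowest AVC in the table is 93/5 ≈ $18.60 at q = 5, and P = $10 falls below it — price never covers variable cost, so the firm shuts down and loses only its fixed cost.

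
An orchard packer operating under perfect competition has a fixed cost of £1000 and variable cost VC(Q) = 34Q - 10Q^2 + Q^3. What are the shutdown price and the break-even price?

Shutdown price = £9; break-even price = £134

AVC = 34 - 10Q + Q^2; minimized at Q = 5, giving min AVC = £9. That is the shutdown price.
ATC = 1000/Q + 34 - 10Q + Q^2. Setting dATC/dQ = −1000/Q^2 − 10 + 2Q = 0 gives Q = 10 (since 2·10^3 − 10·10^2 = 1000).
min ATC = 1000/10 + 34 − 10·10 + 10^2 = £134. That is the break-even price.
For £9 ≤ P < £134 the firm produces at a loss; below £9 it shuts down.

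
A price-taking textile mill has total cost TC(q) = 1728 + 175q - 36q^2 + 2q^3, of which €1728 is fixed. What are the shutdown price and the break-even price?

Shutdown price = €13; break-even price = €175

Shutdown price = min AVC. AVC = 175 - 36q + 2q^2, with vertex at q = 9 and minimum €13.
ATC = 1728/q + 175 - 36q + 2q^2. Setting dATC/dq = −1728/q^2 − 36 + 4q = 0 gives q = 12 (since 4·12^3 − 36·12^2 = 1728).
min ATC = 1728/12 + 175 − 36·12 + 2·12^2 = €175. That is the break-even price.
For €13 ≤ P < €175 the firm produces at a loss; below €13 it shuts down.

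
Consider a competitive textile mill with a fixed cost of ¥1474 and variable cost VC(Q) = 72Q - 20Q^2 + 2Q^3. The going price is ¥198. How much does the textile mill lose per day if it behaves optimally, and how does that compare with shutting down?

AVC = 72 - 20Q + 2Q^2; min AVC = ¥22 at Q = 5. Since P = ¥198 ≥ min AVC, the firm produces.
MC = 72 - 40Q + 6Q^2. Setting P = MC and taking the root on the rising branch gives Q* = 9.
TR = 198·9 = 1782. TC = 1474 + 486 = 1960. Profit = 1782 − 1960 = -¥178.
By producing, the firm covers all variable cost plus ¥1296 of fixed cost; shutting down would lose the full ¥1474.

Profit = -¥178 at Q = 9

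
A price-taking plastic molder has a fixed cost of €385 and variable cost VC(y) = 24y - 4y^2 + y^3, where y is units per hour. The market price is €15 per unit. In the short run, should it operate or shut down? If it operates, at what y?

Shut down

From TC, MC = TC'(y) = 24 - 8y + 3y^2 and AVC = VC/y = 24 - 4y + y^2.
The AVC parabola has its vertex at y = 4/2 = 2, where AVC = 24 - 4·2 + 2^2 = €20.
Since P = €15 < min AVC = €20, price fails to cover variable cost at any output.
Shutting down limits the loss to fixed cost, €385.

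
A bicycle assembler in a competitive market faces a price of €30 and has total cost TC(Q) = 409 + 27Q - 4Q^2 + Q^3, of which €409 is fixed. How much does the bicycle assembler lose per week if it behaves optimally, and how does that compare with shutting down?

AVC = 27 - 4Q + Q^2; min AVC = €23 at Q = 2. Since P = €30 ≥ min AVC, the firm produces.
MC = 27 - 8Q + 3Q^2. Setting P = MC and taking the root on the rising branch gives Q* = 3.
TR = 30·3 = 90. TC = 409 + 72 = 481. Profit = 90 − 481 = -€391.
By producing, the firm covers all variable cost plus €18 of fixed cost; shutting down would lose the full €409.

Profit = -€391 at Q = 3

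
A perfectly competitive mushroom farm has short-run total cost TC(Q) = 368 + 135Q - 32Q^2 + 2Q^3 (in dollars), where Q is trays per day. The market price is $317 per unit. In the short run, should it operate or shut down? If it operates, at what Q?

Strip out fixed cost: VC = 135Q - 32Q^2 + 2Q^3. Then AVC = 135 - 32Q + 2Q^2 and MC = 135 - 64Q + 6Q^2.
The AVC parabola has its vertex at Q = 32/4 = 8, where AVC = 135 - 32·8 + 2·8^2 = $7.
P = $317 exceeds min AVC = $7, so the firm stays open.
Set P = MC: 317 = 135 - 64Q + 6Q^2 → -182 - 64Q + 6Q^2 = 0. The roots are Q = -7/3 and Q = 13; the profit-maximizing output is on the rising part of MC, so Q* = 13.
Check: AVC at Q = 13 is $57 ≤ P, so revenue covers variable cost.
Profit = P·Q − TC = 317·13 − 1109 = $3012.

Produce at Q = 13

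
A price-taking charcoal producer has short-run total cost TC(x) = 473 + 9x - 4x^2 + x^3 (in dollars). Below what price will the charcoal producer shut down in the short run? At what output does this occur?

Short-run supply begins at min AVC. From VC = 9x - 4x^2 + x^3, AVC = 9 - 4x + x^2.
At the minimum of AVC, MC = AVC. MC = 9 - 8x + 3x^2; setting MC = AVC gives 2x^2 - 4x = 0, so x = 2. min AVC = 5.
The firm shuts down for any P below $5.

$5 per unit, at x = 2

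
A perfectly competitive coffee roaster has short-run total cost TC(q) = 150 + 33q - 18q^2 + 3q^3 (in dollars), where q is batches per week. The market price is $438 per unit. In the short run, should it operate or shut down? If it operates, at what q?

Produce at q = 9

Strip out fixed cost: VC = 33q - 18q^2 + 3q^3. Then AVC = 33 - 18q + 3q^2 and MC = 33 - 36q + 9q^2.
The AVC parabola has its vertex at q = 18/6 = 3, where AVC = 33 - 18·3 + 3·3^2 = $6.
Because $438 ≥ $6, revenue can cover variable cost; the firm operates.
Solving P = MC: -405 - 36q + 9q^2 = 0 ⇒ q = -5 or 9. On the upward-sloping branch, q* = 9.
Check: AVC at q = 9 is $114 ≤ P, so revenue covers variable cost.
Profit = P·q − TC = 438·9 − 1176 = $2766.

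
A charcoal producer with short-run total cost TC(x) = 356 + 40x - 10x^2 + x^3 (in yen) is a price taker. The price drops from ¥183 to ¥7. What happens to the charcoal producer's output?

Output falls from 11 to 0 (the firm shuts down)

MC = 40 - 20x + 3x^2; the shutdown threshold is min AVC = ¥15 (at x = 5).
With P = ¥183 above the shutdown price, P = MC gives x = 11.
At P = ¥7 < min AVC = ¥15, price no longer covers variable cost at any output, so the firm shuts down: x = 0.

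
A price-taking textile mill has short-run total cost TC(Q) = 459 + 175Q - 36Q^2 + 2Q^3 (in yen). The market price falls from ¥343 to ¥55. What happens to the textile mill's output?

Output falls from 14 to 10

AVC = 175 - 36Q + 2Q^2, minimized at Q = 9 where min AVC = ¥13. MC = 175 - 72Q + 6Q^2.
With P = ¥343 above the shutdown price, P = MC gives Q = 14.
At P = ¥55 ≥ min AVC, set P = MC: Q = 10. The firm stays open but cuts output.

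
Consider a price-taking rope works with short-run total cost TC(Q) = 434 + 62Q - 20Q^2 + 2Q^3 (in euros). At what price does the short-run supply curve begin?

The shutdown price is the minimum of AVC. VC = 62Q - 20Q^2 + 2Q^3, so AVC = 62 - 20Q + 2Q^2.
At the minimum of AVC, MC = AVC. MC = 62 - 40Q + 6Q^2; setting MC = AVC gives 4Q^2 - 20Q = 0, so Q = 5. min AVC = 12.
So the shutdown price is €12.

€12 per unit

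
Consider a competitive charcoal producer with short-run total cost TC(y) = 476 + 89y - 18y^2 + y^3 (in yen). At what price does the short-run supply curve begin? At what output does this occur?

¥8 per unit, at y = 9

The firm shuts down when price falls below the minimum of average variable cost. AVC = VC/y = 89 - 18y + y^2.
dAVC/dy = -18 + 2y = 0 gives y = 9. min AVC = 89 - 18·9 + 9^2 = 8.
So the shutdown price is ¥8.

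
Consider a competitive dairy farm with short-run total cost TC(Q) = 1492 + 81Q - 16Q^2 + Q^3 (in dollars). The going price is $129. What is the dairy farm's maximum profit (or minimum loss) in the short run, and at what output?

AVC = 81 - 16Q + Q^2 has its minimum $17 at Q = 8; price $129 clears that bar, so the firm operates.
With MC = 81 - 32Q + 3Q^2, P = MC on the upward-sloping part at Q* = 12.
TR = 129·12 = 1548. TC = 1492 + 396 = 1888. Profit = 1548 − 1888 = -$340.
Shutting down would mean losing the fixed cost of $1492, so operating at a loss of $340 is better by $1152.

Profit = -$340 at Q = 12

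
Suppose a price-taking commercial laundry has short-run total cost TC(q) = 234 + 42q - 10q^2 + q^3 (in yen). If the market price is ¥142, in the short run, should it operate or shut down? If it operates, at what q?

Produce at q = 10

Variable cost is VC = 42q - 10q^2 + q^3, so AVC = VC/q = 42 - 10q + q^2 and MC = dTC/dq = 42 - 20q + 3q^2.
The AVC parabola has its vertex at q = 10/2 = 5, where AVC = 42 - 10·5 + 5^2 = ¥17.
Since P = ¥142 ≥ min AVC = ¥17, price covers variable cost and the firm should produce.
P = MC gives -100 - 20q + 3q^2 = 0, with roots -10/3 and 10. Take the larger (rising MC): q* = 10.
Check: AVC at q = 10 is ¥42 ≤ P, so revenue covers variable cost.
Profit = P·q − TC = 142·10 − 654 = ¥766.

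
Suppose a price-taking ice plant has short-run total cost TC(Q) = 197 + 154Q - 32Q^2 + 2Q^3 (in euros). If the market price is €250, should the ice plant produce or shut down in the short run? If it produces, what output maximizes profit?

Produce at Q = 12

Strip out fixed cost: VC = 154Q - 32Q^2 + 2Q^3. Then AVC = 154 - 32Q + 2Q^2 and MC = 154 - 64Q + 6Q^2.
AVC hits its minimum where MC = AVC, at Q = 8, giving min AVC = 154 - 32·8 + 2·8^2 = €26.
P = €250 exceeds min AVC = €26, so the firm stays open.
Set P = MC: 250 = 154 - 64Q + 6Q^2 → -96 - 64Q + 6Q^2 = 0. The roots are Q = -4/3 and Q = 12; the profit-maximizing output is on the rising part of MC, so Q* = 12.
Check: AVC at Q = 12 is €58 ≤ P, so revenue covers variable cost.
Profit = P·Q − TC = 250·12 − 893 = €2107.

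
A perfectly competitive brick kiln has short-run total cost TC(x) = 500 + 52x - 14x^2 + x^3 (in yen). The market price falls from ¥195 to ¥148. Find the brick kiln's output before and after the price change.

MC = 52 - 28x + 3x^2; the shutdown threshold is min AVC = ¥3 (at x = 7).
At P = ¥195 ≥ min AVC, set P = MC on the rising branch: x = 13.
At P = ¥148 ≥ min AVC, set P = MC: x = 12. The firm stays open but cuts output.

Output falls from 13 to 12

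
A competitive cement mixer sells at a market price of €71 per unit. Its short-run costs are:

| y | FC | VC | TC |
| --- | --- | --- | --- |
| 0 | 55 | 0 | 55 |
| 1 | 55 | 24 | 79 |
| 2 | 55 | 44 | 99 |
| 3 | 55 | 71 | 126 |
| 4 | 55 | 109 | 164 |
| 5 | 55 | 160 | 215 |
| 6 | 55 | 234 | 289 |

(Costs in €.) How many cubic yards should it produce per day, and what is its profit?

y = 5; profit = €140

Compute π = P·y − TC at each output: y=0: -55; y=1: -8; y=2: 43; y=3: 87; y=4: 120; y=5: 140; y=6: 137.
Profit is maximized at y = 5. AVC there is 160/5 = €32 ≤ P, so producing beats shutting down (which would give -€55).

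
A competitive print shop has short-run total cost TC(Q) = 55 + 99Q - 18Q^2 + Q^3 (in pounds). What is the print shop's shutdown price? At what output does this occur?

The shutdown price is the minimum of AVC. VC = 99Q - 18Q^2 + Q^3, so AVC = 99 - 18Q + Q^2.
dAVC/dQ = -18 + 2Q = 0 gives Q = 9. min AVC = 99 - 18·9 + 9^2 = 18.
For P < £18 the firm produces nothing.

£18 per unit, at Q = 9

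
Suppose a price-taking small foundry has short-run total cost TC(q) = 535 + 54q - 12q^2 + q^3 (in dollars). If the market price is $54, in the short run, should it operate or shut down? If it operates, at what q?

From TC, MC = TC'(q) = 54 - 24q + 3q^2 and AVC = VC/q = 54 - 12q + q^2.
The AVC parabola has its vertex at q = 12/2 = 6, where AVC = 54 - 12·6 + 6^2 = $18.
P = $54 exceeds min AVC = $18, so the firm stays open.
P = MC gives -24q + 3q^2 = 0, with roots 0 and 8. Take the larger (rising MC): q* = 8.
Check: AVC at q = 8 is $22 ≤ P, so revenue covers variable cost.
Profit = P·q − TC = 54·8 − 711 = -$279, a loss, but smaller than the $535 fixed cost the firm would lose by shutting down.

Produce at q = 8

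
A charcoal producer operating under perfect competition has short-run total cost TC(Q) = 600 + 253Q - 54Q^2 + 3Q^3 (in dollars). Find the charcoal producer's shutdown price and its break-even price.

Shutdown price = $10; break-even price = $73

Shutdown price = min AVC. AVC = 253 - 54Q + 3Q^2, with vertex at Q = 9 and minimum $10.
ATC = 600/Q + 253 - 54Q + 3Q^2. Setting dATC/dQ = −600/Q^2 − 54 + 6Q = 0 gives Q = 10 (since 6·10^3 − 54·10^2 = 600).
min ATC = 600/10 + 253 − 54·10 + 3·10^2 = $73. That is the break-even price.
For $10 ≤ P < $73 the firm produces at a loss; below $10 it shuts down.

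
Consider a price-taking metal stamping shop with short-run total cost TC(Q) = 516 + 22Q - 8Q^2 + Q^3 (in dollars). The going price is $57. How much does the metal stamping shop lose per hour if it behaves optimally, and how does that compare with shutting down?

AVC = 22 - 8Q + Q^2 has its minimum $6 at Q = 4; price $57 clears that bar, so the firm operates.
With MC = 22 - 16Q + 3Q^2, P = MC on the upward-sloping part at Q* = 7.
TR = 57·7 = 399. TC = 516 + 105 = 621. Profit = 399 − 621 = -$222.
That loss of $222 beats the $516 the firm would lose by shutting down; producing recovers $294 of fixed cost.

Profit = -$222 at Q = 7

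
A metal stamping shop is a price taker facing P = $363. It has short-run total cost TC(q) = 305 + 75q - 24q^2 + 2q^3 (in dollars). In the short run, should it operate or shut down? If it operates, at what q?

Variable cost is VC = 75q - 24q^2 + 2q^3, so AVC = VC/q = 75 - 24q + 2q^2 and MC = dTC/dq = 75 - 48q + 6q^2.
The AVC parabola has its vertex at q = 24/4 = 6, where AVC = 75 - 24·6 + 2·6^2 = $3.
Since P = $363 ≥ min AVC = $3, price covers variable cost and the firm should produce.
Solving P = MC: -288 - 48q + 6q^2 = 0 ⇒ q = -4 or 12. On the upward-sloping branch, q* = 12.
Check: AVC at q = 12 is $75 ≤ P, so revenue covers variable cost.
Profit = P·q − TC = 363·12 − 1205 = $3151.

Produce at q = 12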